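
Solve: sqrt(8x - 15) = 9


Square both sides: 8x - 15 = 9^2 = 81
8x = 81 + 15 = 96
x = 12
Check: sqrt(8*12 - 15) = sqrt(81) = 9 ✓

x = 12


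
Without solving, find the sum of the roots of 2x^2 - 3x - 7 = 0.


By Vieta's formulas for ax^2 + bx + c = 0:
  Sum of roots = -b/a
  Product of roots = c/a

Here a = 2, b = -3, c = -7
Sum = -(-3)/2 = 3/2
Product = -7/2 = -7/2

Sum = 3/2


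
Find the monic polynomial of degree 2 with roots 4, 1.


A monic polynomial with roots 4, 1 is:
p(x) = (x - 4)(x - 1)
After multiplying by (x - 4): x - 4
After multiplying by (x - 1): x^2 - 5x + 4

x^2 - 5x + 4


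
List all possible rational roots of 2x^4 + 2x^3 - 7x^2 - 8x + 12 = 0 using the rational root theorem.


Rational root theorem: possible roots are ±p/q where:
  p divides the constant term (12): p ∈ {1, 2, 3, 4, 6, 12}
  q divides the leading coefficient (2): q ∈ {1, 2}

All possible rational roots: -12, -6, -4, -3, -2, -3/2, -1, -1/2, 1/2, 1, 3/2, 2, 3, 4, 6, 12

-12, -6, -4, -3, -2, -3/2, -1, -1/2, 1/2, 1, 3/2, 2, 3, 4, 6, 12


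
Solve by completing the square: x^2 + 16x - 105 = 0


Start: x^2 + 16x - 105 = 0
Move constant: x^2 + 16x = 105
Half of 16 is 8, squared is 64
Add 64 to both sides: x^2 + 16x + 64 = 169
(x + 8)^2 = 169
x + 8 = ±13
x = -8 + 13 = 5 or x = -8 - 13 = -21

x = -21, x = 5


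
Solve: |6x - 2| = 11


An absolute value equation |expr| = 11 gives two cases:
Case 1: 6x - 2 = 11
  6x = 13, so x = 13/6
Case 2: 6x - 2 = -11
  6x = -9, so x = -3/2

x = -3/2, x = 13/6


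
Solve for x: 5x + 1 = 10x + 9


Starting with: 5x + 1 = 10x + 9
Move all x terms to left: (5 - 10)x = 9 - 1
Simplify: -5x = 8
Divide both sides by -5: x = -8/5

x = -8/5


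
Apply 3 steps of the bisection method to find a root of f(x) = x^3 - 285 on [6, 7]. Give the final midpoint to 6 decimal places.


f(x) = x^3 - 285
f(6) = -69 < 0
f(7) = 58 > 0

Step 1: midpoint = (6.000000 + 7.000000)/2 = 6.500000
  f(6.500000) = -10.375000
  f(mid) < 0, so root is in [6.500000, 7.000000]

Step 2: midpoint = (6.500000 + 7.000000)/2 = 6.750000
  f(6.750000) = 22.546875
  f(mid) > 0, so root is in [6.500000, 6.750000]

Step 3: midpoint = (6.500000 + 6.750000)/2 = 6.625000
  f(6.625000) = 5.775391
  f(mid) > 0, so root is in [6.500000, 6.625000]

midpoint = 6.625000


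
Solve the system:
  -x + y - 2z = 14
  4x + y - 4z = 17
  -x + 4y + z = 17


Using Cramer's rule. Expand each determinant along the first row.
D  = (-1)*[1*1 - (-4)*4] - 1*[4*1 - (-4)*(-1)] + (-2)*[4*4 - 1*(-1)]
  = (-1)*(17) - 1*(0) + (-2)*(17) = -51
Dx = 14*[1*1 - (-4)*4] - 1*[17*1 - (-4)*17] + (-2)*[17*4 - 1*17]
  = 14*(17) - 1*(85) + (-2)*(51) = 51
Dy = (-1)*[17*1 - (-4)*17] - 14*[4*1 - (-4)*(-1)] + (-2)*[4*17 - 17*(-1)]
  = (-1)*(85) - 14*(0) + (-2)*(85) = -255
Dz = (-1)*[1*17 - 17*4] - 1*[4*17 - 17*(-1)] + 14*[4*4 - 1*(-1)]
  = (-1)*(-51) - 1*(85) + 14*(17) = 204
x = Dx/D = 51/-51 = -1, y = Dy/D = -255/-51 = 5, z = Dz/D = 204/-51 = -4
Check eq1: (-1)(-1) + (1)(5) + (-2)(-4) = 14 = 14 ✓
Check eq2: (4)(-1) + (1)(5) + (-4)(-4) = 17 = 17 ✓
Check eq3: (-1)(-1) + (4)(5) + (1)(-4) = 17 = 17 ✓

x = -1, y = 5, z = -4


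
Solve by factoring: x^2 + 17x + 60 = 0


We need two numbers that multiply to 60 and add to 17.
Those numbers are 5 and 12 (since 5 * 12 = 60 and 5 + 12 = 17).
So x^2 + 17x + 60 = (x + 5)(x + 12) = 0
Setting each factor to zero: x = -5 or x = -12

x = -12, x = -5


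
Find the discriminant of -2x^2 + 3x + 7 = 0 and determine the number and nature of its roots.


For ax^2 + bx + c = 0, discriminant D = b^2 - 4ac
Here a = -2, b = 3, c = 7
D = (3)^2 - 4(-2)(7) = 9 + 56 = 65

D = 65 > 0 but not a perfect square
The equation has 2 distinct real irrational roots.

Discriminant = 65, 2 distinct real irrational roots


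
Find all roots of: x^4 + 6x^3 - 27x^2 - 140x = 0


The constant term is 0, so x = 0 is a root. Factor out x:
  x^3 + 6x^2 - 27x - 140 = 0
Let p(x) = x^3 + 6x^2 - 27x - 140. By the rational root theorem (leading coefficient 1), any rational root is an integer divisor of 140: try ±1, ±2, ... in turn.
Test x = 1: value = -160 ≠ 0.
Test x = -1: value = -108 ≠ 0.
Test x = 2: value = -162 ≠ 0.
Test x = -2: value = -70 ≠ 0.
Test x = 4: value = -88 ≠ 0.
Test x = -4: value = 0 ✓, so (x + 4) is a factor.
Synthetic division by (x + 4): bring down 1; 1(-4) + 6 = 2; 2(-4) - 27 = -35; (-35)(-4) - 140 = 0 → quotient x^2 + 2x - 35, remainder 0.
Solve the quadratic x^2 + 2x - 35 = 0: discriminant = 2^2 - 4(1)(-35) = 4 + 140 = 144.
sqrt(144) = 12, so x = (-2 ± 12)/2: x = 5 or x = -7.
Collecting all roots found:

x = -7, x = -4, x = 0, x = 5


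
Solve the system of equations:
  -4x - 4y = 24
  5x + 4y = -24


Using Cramer's rule:
Determinant D = (-4)(4) - (5)(-4) = -16 + 20 = 4
Dx = (24)(4) - (-24)(-4) = 96 - 96 = 0
Dy = (-4)(-24) - (5)(24) = 96 - 120 = -24
x = Dx/D = 0/4 = 0
y = Dy/D = -24/4 = -6

x = 0, y = -6


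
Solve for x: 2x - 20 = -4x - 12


Starting with: 2x - 20 = -4x - 12
Move all x terms to left: (2 + 4)x = -12 + 20
Simplify: 6x = 8
Divide both sides by 6: x = 4/3

x = 4/3


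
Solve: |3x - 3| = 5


An absolute value equation |expr| = 5 gives two cases:
Case 1: 3x - 3 = 5
  3x = 8, so x = 8/3
Case 2: 3x - 3 = -5
  3x = -2, so x = -2/3

x = -2/3, x = 8/3


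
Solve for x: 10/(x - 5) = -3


Multiply both sides by (x - 5): 10 = -3(x - 5)
Distribute: 10 = -3x + 15
-3x = 10 - 15 = -5
x = 5/3

x = 5/3


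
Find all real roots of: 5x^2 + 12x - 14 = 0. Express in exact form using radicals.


Using the quadratic formula: x = (-b ± sqrt(b^2 - 4ac)) / (2a)
Here a = 5, b = 12, c = -14
Discriminant = b^2 - 4ac = 12^2 - 4(5)(-14) = 144 + 280 = 424
Since discriminant = 424 > 0, there are two real roots.
x = (-12 ± 2*sqrt(106)) / 10
Simplifying: x = (-6 ± sqrt(106)) / 5
Numerically: x ≈ 0.8591 or x ≈ -3.2591

x = (-6 + sqrt(106)) / 5 or x = (-6 - sqrt(106)) / 5


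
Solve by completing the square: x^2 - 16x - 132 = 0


Start: x^2 - 16x - 132 = 0
Move constant: x^2 - 16x = 132
Half of -16 is -8, squared is 64
Add 64 to both sides: x^2 - 16x + 64 = 196
(x - 8)^2 = 196
x - 8 = ±14
x = 8 + 14 = 22 or x = 8 - 14 = -6

x = -6, x = 22


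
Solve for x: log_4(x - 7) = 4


Convert to exponential form: x - 7 = 4^4 = 256
x = 256 + 7 = 263
Check: log_4(263 - 7) = log_4(256) = log_4(256) = 4 ✓

x = 263


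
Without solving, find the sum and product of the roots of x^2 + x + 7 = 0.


By Vieta's formulas for ax^2 + bx + c = 0:
  Sum of roots = -b/a
  Product of roots = c/a

Here a = 1, b = 1, c = 7
Sum = -(1)/1 = -1
Product = 7/1 = 7

Sum = -1, Product = 7


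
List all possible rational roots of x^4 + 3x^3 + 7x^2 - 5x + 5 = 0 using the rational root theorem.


Rational root theorem: possible roots are ±p/q where:
  p divides the constant term (5): p ∈ {1, 5}
  q divides the leading coefficient (1): q ∈ {1}

All possible rational roots: -5, -1, 1, 5

-5, -1, 1, 5


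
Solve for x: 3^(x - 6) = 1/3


Express both sides with the same base.
1/3 = 3^(-1)
Since the bases match, equate exponents: x - 6 = -1
So x = -1 - (-6) = 5

x = 5


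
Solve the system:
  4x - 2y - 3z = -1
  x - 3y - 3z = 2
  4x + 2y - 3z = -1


Using Cramer's rule. Expand each determinant along the first row.
D  = 4*[(-3)*(-3) - (-3)*2] - (-2)*[1*(-3) - (-3)*4] + (-3)*[1*2 - (-3)*4]
  = 4*(15) - (-2)*(9) + (-3)*(14) = 36
Dx = (-1)*[(-3)*(-3) - (-3)*2] - (-2)*[2*(-3) - (-3)*(-1)] + (-3)*[2*2 - (-3)*(-1)]
  = (-1)*(15) - (-2)*(-9) + (-3)*(1) = -36
Dy = 4*[2*(-3) - (-3)*(-1)] - (-1)*[1*(-3) - (-3)*4] + (-3)*[1*(-1) - 2*4]
  = 4*(-9) - (-1)*(9) + (-3)*(-9) = 0
Dz = 4*[(-3)*(-1) - 2*2] - (-2)*[1*(-1) - 2*4] + (-1)*[1*2 - (-3)*4]
  = 4*(-1) - (-2)*(-9) + (-1)*(14) = -36
x = Dx/D = -36/36 = -1, y = Dy/D = 0/36 = 0, z = Dz/D = -36/36 = -1
Check eq1: (4)(-1) + (-2)(0) + (-3)(-1) = -1 = -1 ✓
Check eq2: (1)(-1) + (-3)(0) + (-3)(-1) = 2 = 2 ✓
Check eq3: (4)(-1) + (2)(0) + (-3)(-1) = -1 = -1 ✓

x = -1, y = 0, z = -1


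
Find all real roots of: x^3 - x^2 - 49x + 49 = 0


Let p(x) = x^3 - x^2 - 49x + 49. By the rational root theorem (leading coefficient 1), any rational root is an integer divisor of 49: try ±1, ±2, ... in turn.
Test x = 1: value = 0 ✓, so (x - 1) is a factor.
Synthetic division by (x - 1): bring down 1; 1(1) - 1 = 0; 0(1) - 49 = -49; (-49)(1) + 49 = 0 → quotient x^2 - 49, remainder 0.
Solve the quadratic x^2 - 49 = 0: discriminant = 0^2 - 4(1)(-49) = 0 + 196 = 196.
sqrt(196) = 14, so x = (0 ± 14)/2: x = 7 or x = -7.

x = -7, x = 1, x = 7


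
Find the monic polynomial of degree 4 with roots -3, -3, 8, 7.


A monic polynomial with roots -3, -3, 8, 7 is:
p(x) = (x + 3)(x + 3)(x - 8)(x - 7)
After multiplying by (x + 3): x + 3
After multiplying by (x + 3): x^2 + 6x + 9
After multiplying by (x - 8): x^3 - 2x^2 - 39x - 72
After multiplying by (x - 7): x^4 - 9x^3 - 25x^2 + 201x + 504

x^4 - 9x^3 - 25x^2 + 201x + 504


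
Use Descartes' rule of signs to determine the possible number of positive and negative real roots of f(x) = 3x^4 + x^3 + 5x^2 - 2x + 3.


Descartes' rule of signs:

For positive roots, count sign changes in f(x) = 3x^4 + x^3 + 5x^2 - 2x + 3:
Signs of coefficients: +, +, +, -, +
Number of sign changes: 2
Possible positive real roots: 2, 0

For negative roots, examine f(-x) = 3x^4 - x^3 + 5x^2 + 2x + 3:
Signs of coefficients: +, -, +, +, +
Number of sign changes: 2
Possible negative real roots: 2, 0

Positive roots: 2 or 0; Negative roots: 2 or 0


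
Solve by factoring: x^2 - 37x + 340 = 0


We need two numbers that multiply to 340 and add to -37.
Those numbers are -20 and -17 (since (-20) * (-17) = 340 and (-20) + (-17) = -37).
So x^2 - 37x + 340 = (x - 20)(x - 17) = 0
Setting each factor to zero: x = 20 or x = 17

x = 17, x = 20


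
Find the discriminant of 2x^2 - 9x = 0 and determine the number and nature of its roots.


For ax^2 + bx + c = 0, discriminant D = b^2 - 4ac
Here a = 2, b = -9, c = 0
D = (-9)^2 - 4(2)(0) = 81 - 0 = 81

D = 81 > 0 and is a perfect square (sqrt = 9)
The equation has 2 distinct real rational roots.

Discriminant = 81, 2 distinct real rational roots


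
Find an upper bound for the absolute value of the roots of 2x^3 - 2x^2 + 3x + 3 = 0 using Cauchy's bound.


Cauchy's bound: all roots r satisfy |r| <= 1 + max(|a_i/a_n|) for i = 0,...,n-1
where a_n is the leading coefficient.

Coefficients: [2, -2, 3, 3]
Leading coefficient a_n = 2
Ratios |a_i/a_n|: 1, 3/2, 3/2
Maximum ratio: 3/2
Cauchy's bound: |r| <= 1 + 3/2 = 5/2

Upper bound = 5/2


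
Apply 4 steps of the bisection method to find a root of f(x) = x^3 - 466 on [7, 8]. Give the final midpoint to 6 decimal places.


f(x) = x^3 - 466
f(7) = -123 < 0
f(8) = 46 > 0

Step 1: midpoint = (7.000000 + 8.000000)/2 = 7.500000
  f(7.500000) = -44.125000
  f(mid) < 0, so root is in [7.500000, 8.000000]

Step 2: midpoint = (7.500000 + 8.000000)/2 = 7.750000
  f(7.750000) = -0.515625
  f(mid) < 0, so root is in [7.750000, 8.000000]

Step 3: midpoint = (7.750000 + 8.000000)/2 = 7.875000
  f(7.875000) = 22.373047
  f(mid) > 0, so root is in [7.750000, 7.875000]

Step 4: midpoint = (7.750000 + 7.875000)/2 = 7.812500
  f(7.812500) = 10.837158
  f(mid) > 0, so root is in [7.750000, 7.812500]

midpoint = 7.812500


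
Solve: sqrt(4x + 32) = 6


Square both sides: 4x + 32 = 6^2 = 36
4x = 36 - 32 = 4
x = 1
Check: sqrt(4*1 + 32) = sqrt(36) = 6 ✓

x = 1


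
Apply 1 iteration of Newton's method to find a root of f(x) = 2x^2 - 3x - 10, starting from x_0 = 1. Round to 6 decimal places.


Newton's method: x_(n+1) = x_n - f(x_n)/f'(x_n)
f(x) = 2x^2 - 3x - 10
f'(x) = 4x - 3

Iteration 1:
  f(1.000000) = -11.000000
  f'(1.000000) = 1.000000
  x_1 = 1.000000 - (-11.000000)/(1.000000) = 12.000000

x_1 = 12.000000


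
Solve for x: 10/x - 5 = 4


Subtract -5 from both sides: 10/x = 9
Multiply both sides by x: 10 = 9 * x
Divide by 9: x = 10/9

x = 10/9


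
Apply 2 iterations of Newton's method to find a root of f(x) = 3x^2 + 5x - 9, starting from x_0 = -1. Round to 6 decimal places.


Newton's method: x_(n+1) = x_n - f(x_n)/f'(x_n)
f(x) = 3x^2 + 5x - 9
f'(x) = 6x + 5

Iteration 1:
  f(-1.000000) = -11.000000
  f'(-1.000000) = -1.000000
  x_1 = -1.000000 - (-11.000000)/(-1.000000) = -12.000000

Iteration 2:
  f(-12.000000) = 363.000000
  f'(-12.000000) = -67.000000
  x_2 = -12.000000 - (363.000000)/(-67.000000) = -6.582090

x_2 = -6.582090


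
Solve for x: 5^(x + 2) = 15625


Express both sides with the same base.
15625 = 5^6
Since the bases match, equate exponents: x + 2 = 6
So x = 6 - (2) = 4

x = 4


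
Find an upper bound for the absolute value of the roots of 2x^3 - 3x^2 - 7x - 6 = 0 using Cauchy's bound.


Cauchy's bound: all roots r satisfy |r| <= 1 + max(|a_i/a_n|) for i = 0,...,n-1
where a_n is the leading coefficient.

Coefficients: [2, -3, -7, -6]
Leading coefficient a_n = 2
Ratios |a_i/a_n|: 3/2, 7/2, 3
Maximum ratio: 7/2
Cauchy's bound: |r| <= 1 + 7/2 = 9/2

Upper bound = 9/2


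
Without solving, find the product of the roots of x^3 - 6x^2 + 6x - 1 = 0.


By Vieta's formulas for x^3 + bx^2 + cx + d = 0:
  r1 + r2 + r3 = -b/a = 6
  r1*r2 + r1*r3 + r2*r3 = c/a = 6
  r1*r2*r3 = -d/a = 1


Product = 1


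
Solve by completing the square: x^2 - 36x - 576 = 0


Start: x^2 - 36x - 576 = 0
Move constant: x^2 - 36x = 576
Half of -36 is -18, squared is 324
Add 324 to both sides: x^2 - 36x + 324 = 900
(x - 18)^2 = 900
x - 18 = ±30
x = 18 + 30 = 48 or x = 18 - 30 = -12

x = -12, x = 48


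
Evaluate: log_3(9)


We need the exponent such that 3^? = 9
3^2 = 9
Therefore log_3(9) = 2

2


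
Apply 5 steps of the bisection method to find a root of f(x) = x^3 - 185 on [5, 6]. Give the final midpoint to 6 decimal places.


f(x) = x^3 - 185
f(5) = -60 < 0
f(6) = 31 > 0

Step 1: midpoint = (5.000000 + 6.000000)/2 = 5.500000
  f(5.500000) = -18.625000
  f(mid) < 0, so root is in [5.500000, 6.000000]

Step 2: midpoint = (5.500000 + 6.000000)/2 = 5.750000
  f(5.750000) = 5.109375
  f(mid) > 0, so root is in [5.500000, 5.750000]

Step 3: midpoint = (5.500000 + 5.750000)/2 = 5.625000
  f(5.625000) = -7.021484
  f(mid) < 0, so root is in [5.625000, 5.750000]

Step 4: midpoint = (5.625000 + 5.750000)/2 = 5.687500
  f(5.687500) = -1.022705
  f(mid) < 0, so root is in [5.687500, 5.750000]

Step 5: midpoint = (5.687500 + 5.750000)/2 = 5.718750
  f(5.718750) = 2.026581
  f(mid) > 0, so root is in [5.687500, 5.718750]

midpoint = 5.718750


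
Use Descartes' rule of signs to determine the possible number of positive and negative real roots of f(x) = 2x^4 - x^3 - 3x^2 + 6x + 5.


Descartes' rule of signs:

For positive roots, count sign changes in f(x) = 2x^4 - x^3 - 3x^2 + 6x + 5:
Signs of coefficients: +, -, -, +, +
Number of sign changes: 2
Possible positive real roots: 2, 0

For negative roots, examine f(-x) = 2x^4 + x^3 - 3x^2 - 6x + 5:
Signs of coefficients: +, +, -, -, +
Number of sign changes: 2
Possible negative real roots: 2, 0

Positive roots: 2 or 0; Negative roots: 2 or 0


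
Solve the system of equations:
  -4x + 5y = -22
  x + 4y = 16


Using Cramer's rule:
Determinant D = (-4)(4) - (1)(5) = -16 - 5 = -21
Dx = (-22)(4) - (16)(5) = -88 - 80 = -168
Dy = (-4)(16) - (1)(-22) = -64 + 22 = -42
x = Dx/D = -168/-21 = 8
y = Dy/D = -42/-21 = 2

x = 8, y = 2


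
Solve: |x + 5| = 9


An absolute value equation |expr| = 9 gives two cases:
Case 1: x + 5 = 9
  x = 4, so x = 4
Case 2: x + 5 = -9
  x = -14, so x = -14

x = -14, x = 4


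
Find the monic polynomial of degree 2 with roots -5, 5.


A monic polynomial with roots -5, 5 is:
p(x) = (x + 5)(x - 5)
After multiplying by (x + 5): x + 5
After multiplying by (x - 5): x^2 - 25

x^2 - 25


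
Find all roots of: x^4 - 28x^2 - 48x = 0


The constant term is 0, so x = 0 is a root. Factor out x:
  x^3 - 28x - 48 = 0
Let p(x) = x^3 - 28x - 48. By the rational root theorem (leading coefficient 1), any rational root is an integer divisor of 48: try ±1, ±2, ... in turn.
Test x = 1: value = -75 ≠ 0.
Test x = -1: value = -21 ≠ 0.
Test x = 2: value = -96 ≠ 0.
Test x = -2: value = 0 ✓, so (x + 2) is a factor.
Synthetic division by (x + 2): bring down 1; 1(-2) + 0 = -2; (-2)(-2) - 28 = -24; (-24)(-2) - 48 = 0 → quotient x^2 - 2x - 24, remainder 0.
Solve the quadratic x^2 - 2x - 24 = 0: discriminant = (-2)^2 - 4(1)(-24) = 4 + 96 = 100.
sqrt(100) = 10, so x = (2 ± 10)/2: x = 6 or x = -4.
Collecting all roots found:

x = -4, x = -2, x = 0, x = 6


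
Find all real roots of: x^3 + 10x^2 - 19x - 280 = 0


Let p(x) = x^3 + 10x^2 - 19x - 280. By the rational root theorem (leading coefficient 1), any rational root is an integer divisor of 280: try ±1, ±2, ... in turn.
Test x = 1: value = -288 ≠ 0.
Test x = -1: value = -252 ≠ 0.
Test x = 2: value = -270 ≠ 0.
Test x = -2: value = -210 ≠ 0.
Test x = 4: value = -132 ≠ 0.
Test x = -4: value = -108 ≠ 0.
Test x = 5: value = 0 ✓, so (x - 5) is a factor.
Synthetic division by (x - 5): bring down 1; 1(5) + 10 = 15; 15(5) - 19 = 56; 56(5) - 280 = 0 → quotient x^2 + 15x + 56, remainder 0.
Solve the quadratic x^2 + 15x + 56 = 0: discriminant = 15^2 - 4(1)(56) = 225 - 224 = 1.
sqrt(1) = 1, so x = (-15 ± 1)/2: x = -7 or x = -8.

x = -8, x = -7, x = 5


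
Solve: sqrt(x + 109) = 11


Square both sides: x + 109 = 11^2 = 121
x = 121 - 109 = 12
x = 12
Check: sqrt(1*12 + 109) = sqrt(121) = 11 ✓

x = 12


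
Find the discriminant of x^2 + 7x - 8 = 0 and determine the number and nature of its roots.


For ax^2 + bx + c = 0, discriminant D = b^2 - 4ac
Here a = 1, b = 7, c = -8
D = (7)^2 - 4(1)(-8) = 49 + 32 = 81

D = 81 > 0 and is a perfect square (sqrt = 9)
The equation has 2 distinct real rational roots.

Discriminant = 81, 2 distinct real rational roots


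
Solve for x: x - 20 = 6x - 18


Starting with: x - 20 = 6x - 18
Move all x terms to left: (1 - 6)x = -18 + 20
Simplify: -5x = 2
Divide both sides by -5: x = -2/5

x = -2/5


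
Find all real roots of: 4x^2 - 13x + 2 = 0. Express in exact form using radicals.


Using the quadratic formula: x = (-b ± sqrt(b^2 - 4ac)) / (2a)
Here a = 4, b = -13, c = 2
Discriminant = b^2 - 4ac = (-13)^2 - 4(4)(2) = 169 - 32 = 137
Since discriminant = 137 > 0, there are two real roots.
x = (13 ± sqrt(137)) / 8
Numerically: x ≈ 3.0881 or x ≈ 0.1619

x = (13 + sqrt(137)) / 8 or x = (13 - sqrt(137)) / 8


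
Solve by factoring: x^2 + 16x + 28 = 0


We need two numbers that multiply to 28 and add to 16.
Those numbers are 2 and 14 (since 2 * 14 = 28 and 2 + 14 = 16).
So x^2 + 16x + 28 = (x + 2)(x + 14) = 0
Setting each factor to zero: x = -2 or x = -14

x = -14, x = -2


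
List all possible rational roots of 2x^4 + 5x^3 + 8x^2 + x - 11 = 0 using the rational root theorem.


Rational root theorem: possible roots are ±p/q where:
  p divides the constant term (-11): p ∈ {1, 11}
  q divides the leading coefficient (2): q ∈ {1, 2}

All possible rational roots: -11, -11/2, -1, -1/2, 1/2, 1, 11/2, 11

-11, -11/2, -1, -1/2, 1/2, 1, 11/2, 11


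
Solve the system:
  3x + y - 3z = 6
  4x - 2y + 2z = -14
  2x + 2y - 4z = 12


Using Cramer's rule. Expand each determinant along the first row.
D  = 3*[(-2)*(-4) - 2*2] - 1*[4*(-4) - 2*2] + (-3)*[4*2 - (-2)*2]
  = 3*(4) - 1*(-20) + (-3)*(12) = -4
Dx = 6*[(-2)*(-4) - 2*2] - 1*[(-14)*(-4) - 2*12] + (-3)*[(-14)*2 - (-2)*12]
  = 6*(4) - 1*(32) + (-3)*(-4) = 4
Dy = 3*[(-14)*(-4) - 2*12] - 6*[4*(-4) - 2*2] + (-3)*[4*12 - (-14)*2]
  = 3*(32) - 6*(-20) + (-3)*(76) = -12
Dz = 3*[(-2)*12 - (-14)*2] - 1*[4*12 - (-14)*2] + 6*[4*2 - (-2)*2]
  = 3*(4) - 1*(76) + 6*(12) = 8
x = Dx/D = 4/-4 = -1, y = Dy/D = -12/-4 = 3, z = Dz/D = 8/-4 = -2
Check eq1: (3)(-1) + (1)(3) + (-3)(-2) = 6 = 6 ✓
Check eq2: (4)(-1) + (-2)(3) + (2)(-2) = -14 = -14 ✓
Check eq3: (2)(-1) + (2)(3) + (-4)(-2) = 12 = 12 ✓

x = -1, y = 3, z = -2


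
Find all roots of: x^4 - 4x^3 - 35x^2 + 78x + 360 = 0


Let p(x) = x^4 - 4x^3 - 35x^2 + 78x + 360. By the rational root theorem (leading coefficient 1), any rational root is an integer divisor of 360: try ±1, ±2, ... in turn.
Test x = 1: value = 400 ≠ 0.
Test x = -1: value = 252 ≠ 0.
Test x = 2: value = 360 ≠ 0.
Test x = -2: value = 112 ≠ 0.
Test x = 3: value = 252 ≠ 0.
Test x = -3: value = 0 ✓, so (x + 3) is a factor.
Synthetic division by (x + 3): bring down 1; 1(-3) - 4 = -7; (-7)(-3) - 35 = -14; (-14)(-3) + 78 = 120; 120(-3) + 360 = 0 → quotient x^3 - 7x^2 - 14x + 120, remainder 0.
Continue with the quotient x^3 - 7x^2 - 14x + 120 (candidates must divide 120; re-test x = -3 first in case it repeats).
Test x = -3: value = 72 ≠ 0.
Test x = 4: value = 16 ≠ 0.
Test x = -4: value = 0 ✓, so (x + 4) is a factor.
Synthetic division by (x + 4): bring down 1; 1(-4) - 7 = -11; (-11)(-4) - 14 = 30; 30(-4) + 120 = 0 → quotient x^2 - 11x + 30, remainder 0.
Solve the quadratic x^2 - 11x + 30 = 0: discriminant = (-11)^2 - 4(1)(30) = 121 - 120 = 1.
sqrt(1) = 1, so x = (11 ± 1)/2: x = 6 or x = 5.
Collecting all roots found:

x = -4, x = -3, x = 5, x = 6


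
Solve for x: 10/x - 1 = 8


Subtract -1 from both sides: 10/x = 9
Multiply both sides by x: 10 = 9 * x
Divide by 9: x = 10/9

x = 10/9


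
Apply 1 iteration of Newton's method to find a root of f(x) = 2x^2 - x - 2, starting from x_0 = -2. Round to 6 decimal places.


Newton's method: x_(n+1) = x_n - f(x_n)/f'(x_n)
f(x) = 2x^2 - x - 2
f'(x) = 4x - 1

Iteration 1:
  f(-2.000000) = 8.000000
  f'(-2.000000) = -9.000000
  x_1 = -2.000000 - (8.000000)/(-9.000000) = -1.111111

x_1 = -1.111111


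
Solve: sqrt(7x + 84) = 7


Square both sides: 7x + 84 = 7^2 = 49
7x = 49 - 84 = -35
x = -5
Check: sqrt(7*(-5) + 84) = sqrt(49) = 7 ✓

x = -5


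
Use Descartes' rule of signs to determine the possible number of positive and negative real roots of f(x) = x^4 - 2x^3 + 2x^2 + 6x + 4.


Descartes' rule of signs:

For positive roots, count sign changes in f(x) = x^4 - 2x^3 + 2x^2 + 6x + 4:
Signs of coefficients: +, -, +, +, +
Number of sign changes: 2
Possible positive real roots: 2, 0

For negative roots, examine f(-x) = x^4 + 2x^3 + 2x^2 - 6x + 4:
Signs of coefficients: +, +, +, -, +
Number of sign changes: 2
Possible negative real roots: 2, 0

Positive roots: 2 or 0; Negative roots: 2 or 0


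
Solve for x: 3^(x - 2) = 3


Express both sides with the same base.
3 = 3^1
Since the bases match, equate exponents: x - 2 = 1
So x = 1 - (-2) = 3

x = 3


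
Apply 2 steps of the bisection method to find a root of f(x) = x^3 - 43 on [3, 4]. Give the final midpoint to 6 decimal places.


f(x) = x^3 - 43
f(3) = -16 < 0
f(4) = 21 > 0

Step 1: midpoint = (3.000000 + 4.000000)/2 = 3.500000
  f(3.500000) = -0.125000
  f(mid) < 0, so root is in [3.500000, 4.000000]

Step 2: midpoint = (3.500000 + 4.000000)/2 = 3.750000
  f(3.750000) = 9.734375
  f(mid) > 0, so root is in [3.500000, 3.750000]

midpoint = 3.750000


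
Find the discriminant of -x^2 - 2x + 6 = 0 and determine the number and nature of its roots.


For ax^2 + bx + c = 0, discriminant D = b^2 - 4ac
Here a = -1, b = -2, c = 6
D = (-2)^2 - 4(-1)(6) = 4 + 24 = 28

D = 28 > 0 but not a perfect square
The equation has 2 distinct real irrational roots.

Discriminant = 28, 2 distinct real irrational roots


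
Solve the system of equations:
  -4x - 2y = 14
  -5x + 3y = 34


Using Cramer's rule:
Determinant D = (-4)(3) - (-5)(-2) = -12 - 10 = -22
Dx = (14)(3) - (34)(-2) = 42 + 68 = 110
Dy = (-4)(34) - (-5)(14) = -136 + 70 = -66
x = Dx/D = 110/-22 = -5
y = Dy/D = -66/-22 = 3

x = -5, y = 3


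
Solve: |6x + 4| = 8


An absolute value equation |expr| = 8 gives two cases:
Case 1: 6x + 4 = 8
  6x = 4, so x = 2/3
Case 2: 6x + 4 = -8
  6x = -12, so x = -2

x = -2, x = 2/3


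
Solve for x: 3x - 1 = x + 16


Starting with: 3x - 1 = x + 16
Move all x terms to left: (3 - 1)x = 16 + 1
Simplify: 2x = 17
Divide both sides by 2: x = 17/2

x = 17/2


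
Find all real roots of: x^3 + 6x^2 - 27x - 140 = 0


Let p(x) = x^3 + 6x^2 - 27x - 140. By the rational root theorem (leading coefficient 1), any rational root is an integer divisor of 140: try ±1, ±2, ... in turn.
Test x = 1: value = -160 ≠ 0.
Test x = -1: value = -108 ≠ 0.
Test x = 2: value = -162 ≠ 0.
Test x = -2: value = -70 ≠ 0.
Test x = 4: value = -88 ≠ 0.
Test x = -4: value = 0 ✓, so (x + 4) is a factor.
Synthetic division by (x + 4): bring down 1; 1(-4) + 6 = 2; 2(-4) - 27 = -35; (-35)(-4) - 140 = 0 → quotient x^2 + 2x - 35, remainder 0.
Solve the quadratic x^2 + 2x - 35 = 0: discriminant = 2^2 - 4(1)(-35) = 4 + 140 = 144.
sqrt(144) = 12, so x = (-2 ± 12)/2: x = 5 or x = -7.

x = -7, x = -4, x = 5


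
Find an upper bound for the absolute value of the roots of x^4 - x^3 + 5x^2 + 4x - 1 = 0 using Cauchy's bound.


Cauchy's bound: all roots r satisfy |r| <= 1 + max(|a_i/a_n|) for i = 0,...,n-1
where a_n is the leading coefficient.

Coefficients: [1, -1, 5, 4, -1]
Leading coefficient a_n = 1
Ratios |a_i/a_n|: 1, 5, 4, 1
Maximum ratio: 5
Cauchy's bound: |r| <= 1 + 5 = 6

Upper bound = 6


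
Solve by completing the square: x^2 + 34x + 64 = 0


Start: x^2 + 34x + 64 = 0
Move constant: x^2 + 34x = -64
Half of 34 is 17, squared is 289
Add 289 to both sides: x^2 + 34x + 289 = 225
(x + 17)^2 = 225
x + 17 = ±15
x = -17 + 15 = -2 or x = -17 - 15 = -32

x = -32, x = -2


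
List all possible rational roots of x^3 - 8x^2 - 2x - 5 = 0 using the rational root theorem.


Rational root theorem: possible roots are ±p/q where:
  p divides the constant term (-5): p ∈ {1, 5}
  q divides the leading coefficient (1): q ∈ {1}

All possible rational roots: -5, -1, 1, 5

-5, -1, 1, 5


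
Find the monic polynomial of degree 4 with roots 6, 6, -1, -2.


A monic polynomial with roots 6, 6, -1, -2 is:
p(x) = (x - 6)(x - 6)(x + 1)(x + 2)
After multiplying by (x - 6): x - 6
After multiplying by (x - 6): x^2 - 12x + 36
After multiplying by (x + 1): x^3 - 11x^2 + 24x + 36
After multiplying by (x + 2): x^4 - 9x^3 + 2x^2 + 84x + 72

x^4 - 9x^3 + 2x^2 + 84x + 72


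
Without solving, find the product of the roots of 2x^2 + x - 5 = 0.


By Vieta's formulas for ax^2 + bx + c = 0:
  Sum of roots = -b/a
  Product of roots = c/a

Here a = 2, b = 1, c = -5
Sum = -(1)/2 = -1/2
Product = -5/2 = -5/2

Product = -5/2


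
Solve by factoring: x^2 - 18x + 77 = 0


We need two numbers that multiply to 77 and add to -18.
Those numbers are -7 and -11 (since (-7) * (-11) = 77 and (-7) + (-11) = -18).
So x^2 - 18x + 77 = (x - 7)(x - 11) = 0
Setting each factor to zero: x = 7 or x = 11

x = 7, x = 11


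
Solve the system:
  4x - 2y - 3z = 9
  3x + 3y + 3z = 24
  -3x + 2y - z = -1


Using Cramer's rule. Expand each determinant along the first row.
D  = 4*[3*(-1) - 3*2] - (-2)*[3*(-1) - 3*(-3)] + (-3)*[3*2 - 3*(-3)]
  = 4*(-9) - (-2)*(6) + (-3)*(15) = -69
Dx = 9*[3*(-1) - 3*2] - (-2)*[24*(-1) - 3*(-1)] + (-3)*[24*2 - 3*(-1)]
  = 9*(-9) - (-2)*(-21) + (-3)*(51) = -276
Dy = 4*[24*(-1) - 3*(-1)] - 9*[3*(-1) - 3*(-3)] + (-3)*[3*(-1) - 24*(-3)]
  = 4*(-21) - 9*(6) + (-3)*(69) = -345
Dz = 4*[3*(-1) - 24*2] - (-2)*[3*(-1) - 24*(-3)] + 9*[3*2 - 3*(-3)]
  = 4*(-51) - (-2)*(69) + 9*(15) = 69
x = Dx/D = -276/-69 = 4, y = Dy/D = -345/-69 = 5, z = Dz/D = 69/-69 = -1
Check eq1: (4)(4) + (-2)(5) + (-3)(-1) = 9 = 9 ✓
Check eq2: (3)(4) + (3)(5) + (3)(-1) = 24 = 24 ✓
Check eq3: (-3)(4) + (2)(5) + (-1)(-1) = -1 = -1 ✓

x = 4, y = 5, z = -1


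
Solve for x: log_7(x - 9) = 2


Convert to exponential form: x - 9 = 7^2 = 49
x = 49 + 9 = 58
Check: log_7(58 - 9) = log_7(49) = log_7(49) = 2 ✓

x = 58


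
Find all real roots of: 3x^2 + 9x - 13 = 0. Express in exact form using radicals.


Using the quadratic formula: x = (-b ± sqrt(b^2 - 4ac)) / (2a)
Here a = 3, b = 9, c = -13
Discriminant = b^2 - 4ac = 9^2 - 4(3)(-13) = 81 + 156 = 237
Since discriminant = 237 > 0, there are two real roots.
x = (-9 ± sqrt(237)) / 6
Numerically: x ≈ 1.0658 or x ≈ -4.0658

x = (-9 + sqrt(237)) / 6 or x = (-9 - sqrt(237)) / 6


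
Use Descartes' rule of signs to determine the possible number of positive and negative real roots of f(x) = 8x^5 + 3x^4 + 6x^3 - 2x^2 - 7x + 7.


Descartes' rule of signs:

For positive roots, count sign changes in f(x) = 8x^5 + 3x^4 + 6x^3 - 2x^2 - 7x + 7:
Signs of coefficients: +, +, +, -, -, +
Number of sign changes: 2
Possible positive real roots: 2, 0

For negative roots, examine f(-x) = -8x^5 + 3x^4 - 6x^3 - 2x^2 + 7x + 7:
Signs of coefficients: -, +, -, -, +, +
Number of sign changes: 3
Possible negative real roots: 3, 1

Positive roots: 2 or 0; Negative roots: 3 or 1


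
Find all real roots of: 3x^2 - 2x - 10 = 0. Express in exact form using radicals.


Using the quadratic formula: x = (-b ± sqrt(b^2 - 4ac)) / (2a)
Here a = 3, b = -2, c = -10
Discriminant = b^2 - 4ac = (-2)^2 - 4(3)(-10) = 4 + 120 = 124
Since discriminant = 124 > 0, there are two real roots.
x = (2 ± 2*sqrt(31)) / 6
Simplifying: x = (1 ± sqrt(31)) / 3
Numerically: x ≈ 2.1893 or x ≈ -1.5226

x = (1 + sqrt(31)) / 3 or x = (1 - sqrt(31)) / 3


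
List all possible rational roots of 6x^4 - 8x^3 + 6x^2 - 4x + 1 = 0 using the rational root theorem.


Rational root theorem: possible roots are ±p/q where:
  p divides the constant term (1): p ∈ {1}
  q divides the leading coefficient (6): q ∈ {1, 2, 3, 6}

All possible rational roots: -1, -1/2, -1/3, -1/6, 1/6, 1/3, 1/2, 1

-1, -1/2, -1/3, -1/6, 1/6, 1/3, 1/2, 1


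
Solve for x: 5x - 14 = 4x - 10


Starting with: 5x - 14 = 4x - 10
Move all x terms to left: (5 - 4)x = -10 + 14
Simplify: x = 4
Divide both sides by 1: x = 4

x = 4


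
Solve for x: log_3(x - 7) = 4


Convert to exponential form: x - 7 = 3^4 = 81
x = 81 + 7 = 88
Check: log_3(88 - 7) = log_3(81) = log_3(81) = 4 ✓

x = 88


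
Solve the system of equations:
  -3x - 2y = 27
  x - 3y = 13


Using Cramer's rule:
Determinant D = (-3)(-3) - (1)(-2) = 9 + 2 = 11
Dx = (27)(-3) - (13)(-2) = -81 + 26 = -55
Dy = (-3)(13) - (1)(27) = -39 - 27 = -66
x = Dx/D = -55/11 = -5
y = Dy/D = -66/11 = -6

x = -5, y = -6


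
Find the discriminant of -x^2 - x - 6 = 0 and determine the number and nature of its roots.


For ax^2 + bx + c = 0, discriminant D = b^2 - 4ac
Here a = -1, b = -1, c = -6
D = (-1)^2 - 4(-1)(-6) = 1 - 24 = -23

D = -23 < 0
The equation has no real roots (2 complex conjugate roots).

Discriminant = -23, no real roots (2 complex conjugate roots)


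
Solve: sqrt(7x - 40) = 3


Square both sides: 7x - 40 = 3^2 = 9
7x = 9 + 40 = 49
x = 7
Check: sqrt(7*7 - 40) = sqrt(9) = 3 ✓

x = 7


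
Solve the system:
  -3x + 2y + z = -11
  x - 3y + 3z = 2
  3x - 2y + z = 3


Using Cramer's rule. Expand each determinant along the first row.
D  = (-3)*[(-3)*1 - 3*(-2)] - 2*[1*1 - 3*3] + 1*[1*(-2) - (-3)*3]
  = (-3)*(3) - 2*(-8) + 1*(7) = 14
Dx = (-11)*[(-3)*1 - 3*(-2)] - 2*[2*1 - 3*3] + 1*[2*(-2) - (-3)*3]
  = (-11)*(3) - 2*(-7) + 1*(5) = -14
Dy = (-3)*[2*1 - 3*3] - (-11)*[1*1 - 3*3] + 1*[1*3 - 2*3]
  = (-3)*(-7) - (-11)*(-8) + 1*(-3) = -70
Dz = (-3)*[(-3)*3 - 2*(-2)] - 2*[1*3 - 2*3] + (-11)*[1*(-2) - (-3)*3]
  = (-3)*(-5) - 2*(-3) + (-11)*(7) = -56
x = Dx/D = -14/14 = -1, y = Dy/D = -70/14 = -5, z = Dz/D = -56/14 = -4
Check eq1: (-3)(-1) + (2)(-5) + (1)(-4) = -11 = -11 ✓
Check eq2: (1)(-1) + (-3)(-5) + (3)(-4) = 2 = 2 ✓
Check eq3: (3)(-1) + (-2)(-5) + (1)(-4) = 3 = 3 ✓

x = -1, y = -5, z = -4


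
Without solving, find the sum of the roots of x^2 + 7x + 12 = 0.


By Vieta's formulas for ax^2 + bx + c = 0:
  Sum of roots = -b/a
  Product of roots = c/a

Here a = 1, b = 7, c = 12
Sum = -(7)/1 = -7
Product = 12/1 = 12

Sum = -7


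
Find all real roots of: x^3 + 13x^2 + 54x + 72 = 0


Let p(x) = x^3 + 13x^2 + 54x + 72. By the rational root theorem (leading coefficient 1), any rational root is an integer divisor of 72: try ±1, ±2, ... in turn.
Test x = 1: value = 140 ≠ 0.
Test x = -1: value = 30 ≠ 0.
Test x = 2: value = 240 ≠ 0.
Test x = -2: value = 8 ≠ 0.
Test x = 3: value = 378 ≠ 0.
Test x = -3: value = 0 ✓, so (x + 3) is a factor.
Synthetic division by (x + 3): bring down 1; 1(-3) + 13 = 10; 10(-3) + 54 = 24; 24(-3) + 72 = 0 → quotient x^2 + 10x + 24, remainder 0.
Solve the quadratic x^2 + 10x + 24 = 0: discriminant = 10^2 - 4(1)(24) = 100 - 96 = 4.
sqrt(4) = 2, so x = (-10 ± 2)/2: x = -4 or x = -6.

x = -6, x = -4, x = -3


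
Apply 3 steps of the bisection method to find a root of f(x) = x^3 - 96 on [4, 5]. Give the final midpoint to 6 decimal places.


f(x) = x^3 - 96
f(4) = -32 < 0
f(5) = 29 > 0

Step 1: midpoint = (4.000000 + 5.000000)/2 = 4.500000
  f(4.500000) = -4.875000
  f(mid) < 0, so root is in [4.500000, 5.000000]

Step 2: midpoint = (4.500000 + 5.000000)/2 = 4.750000
  f(4.750000) = 11.171875
  f(mid) > 0, so root is in [4.500000, 4.750000]

Step 3: midpoint = (4.500000 + 4.750000)/2 = 4.625000
  f(4.625000) = 2.931641
  f(mid) > 0, so root is in [4.500000, 4.625000]

midpoint = 4.625000


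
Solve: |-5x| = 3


An absolute value equation |expr| = 3 gives two cases:
Case 1: -5x = 3
  -5x = 3, so x = -3/5
Case 2: -5x = -3
  -5x = -3, so x = 3/5

x = -3/5, x = 3/5


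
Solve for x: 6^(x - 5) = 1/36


Express both sides with the same base.
1/36 = 6^(-2)
Since the bases match, equate exponents: x - 5 = -2
So x = -2 - (-5) = 3

x = 3


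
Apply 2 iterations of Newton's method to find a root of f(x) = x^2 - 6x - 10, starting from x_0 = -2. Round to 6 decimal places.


Newton's method: x_(n+1) = x_n - f(x_n)/f'(x_n)
f(x) = x^2 - 6x - 10
f'(x) = 2x - 6

Iteration 1:
  f(-2.000000) = 6.000000
  f'(-2.000000) = -10.000000
  x_1 = -2.000000 - (6.000000)/(-10.000000) = -1.400000

Iteration 2:
  f(-1.400000) = 0.360000
  f'(-1.400000) = -8.800000
  x_2 = -1.400000 - (0.360000)/(-8.800000) = -1.359091

x_2 = -1.359091


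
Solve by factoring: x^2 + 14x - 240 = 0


We need two numbers that multiply to -240 and add to 14.
Those numbers are -10 and 24 (since (-10) * 24 = -240 and (-10) + 24 = 14).
So x^2 + 14x - 240 = (x - 10)(x + 24) = 0
Setting each factor to zero: x = 10 or x = -24

x = -24, x = 10


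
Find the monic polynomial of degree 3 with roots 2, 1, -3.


A monic polynomial with roots 2, 1, -3 is:
p(x) = (x - 2)(x - 1)(x + 3)
After multiplying by (x - 2): x - 2
After multiplying by (x - 1): x^2 - 3x + 2
After multiplying by (x + 3): x^3 - 7x + 6

x^3 - 7x + 6


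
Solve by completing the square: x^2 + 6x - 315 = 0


Start: x^2 + 6x - 315 = 0
Move constant: x^2 + 6x = 315
Half of 6 is 3, squared is 9
Add 9 to both sides: x^2 + 6x + 9 = 324
(x + 3)^2 = 324
x + 3 = ±18
x = -3 + 18 = 15 or x = -3 - 18 = -21

x = -21, x = 15


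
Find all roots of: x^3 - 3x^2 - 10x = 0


The constant term is 0, so x = 0 is a root. Factor out x:
  x^2 - 3x - 10 = 0
Solve the quadratic x^2 - 3x - 10 = 0: discriminant = (-3)^2 - 4(1)(-10) = 9 + 40 = 49.
sqrt(49) = 7, so x = (3 ± 7)/2: x = 5 or x = -2.
Collecting all roots found:

x = -2, x = 0, x = 5


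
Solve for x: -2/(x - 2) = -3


Multiply both sides by (x - 2): -2 = -3(x - 2)
Distribute: -2 = -3x + 6
-3x = -2 - 6 = -8
x = 8/3

x = 8/3


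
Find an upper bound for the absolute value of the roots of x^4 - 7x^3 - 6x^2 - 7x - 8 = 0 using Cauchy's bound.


Cauchy's bound: all roots r satisfy |r| <= 1 + max(|a_i/a_n|) for i = 0,...,n-1
where a_n is the leading coefficient.

Coefficients: [1, -7, -6, -7, -8]
Leading coefficient a_n = 1
Ratios |a_i/a_n|: 7, 6, 7, 8
Maximum ratio: 8
Cauchy's bound: |r| <= 1 + 8 = 9

Upper bound = 9


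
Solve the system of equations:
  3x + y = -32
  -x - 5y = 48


Using Cramer's rule:
Determinant D = (3)(-5) - (-1)(1) = -15 + 1 = -14
Dx = (-32)(-5) - (48)(1) = 160 - 48 = 112
Dy = (3)(48) - (-1)(-32) = 144 - 32 = 112
x = Dx/D = 112/-14 = -8
y = Dy/D = 112/-14 = -8

x = -8, y = -8


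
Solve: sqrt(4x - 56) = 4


Square both sides: 4x - 56 = 4^2 = 16
4x = 16 + 56 = 72
x = 18
Check: sqrt(4*18 - 56) = sqrt(16) = 4 ✓

x = 18


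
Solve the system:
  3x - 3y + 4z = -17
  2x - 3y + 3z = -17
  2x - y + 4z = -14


Using Cramer's rule. Expand each determinant along the first row.
D  = 3*[(-3)*4 - 3*(-1)] - (-3)*[2*4 - 3*2] + 4*[2*(-1) - (-3)*2]
  = 3*(-9) - (-3)*(2) + 4*(4) = -5
Dx = (-17)*[(-3)*4 - 3*(-1)] - (-3)*[(-17)*4 - 3*(-14)] + 4*[(-17)*(-1) - (-3)*(-14)]
  = (-17)*(-9) - (-3)*(-26) + 4*(-25) = -25
Dy = 3*[(-17)*4 - 3*(-14)] - (-17)*[2*4 - 3*2] + 4*[2*(-14) - (-17)*2]
  = 3*(-26) - (-17)*(2) + 4*(6) = -20
Dz = 3*[(-3)*(-14) - (-17)*(-1)] - (-3)*[2*(-14) - (-17)*2] + (-17)*[2*(-1) - (-3)*2]
  = 3*(25) - (-3)*(6) + (-17)*(4) = 25
x = Dx/D = -25/-5 = 5, y = Dy/D = -20/-5 = 4, z = Dz/D = 25/-5 = -5
Check eq1: (3)(5) + (-3)(4) + (4)(-5) = -17 = -17 ✓
Check eq2: (2)(5) + (-3)(4) + (3)(-5) = -17 = -17 ✓
Check eq3: (2)(5) + (-1)(4) + (4)(-5) = -14 = -14 ✓

x = 5, y = 4, z = -5


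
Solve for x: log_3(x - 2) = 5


Convert to exponential form: x - 2 = 3^5 = 243
x = 243 + 2 = 245
Check: log_3(245 - 2) = log_3(243) = log_3(243) = 5 ✓

x = 245


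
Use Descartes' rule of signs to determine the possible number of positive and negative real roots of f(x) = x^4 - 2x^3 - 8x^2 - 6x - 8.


Descartes' rule of signs:

For positive roots, count sign changes in f(x) = x^4 - 2x^3 - 8x^2 - 6x - 8:
Signs of coefficients: +, -, -, -, -
Number of sign changes: 1
Possible positive real roots: 1

For negative roots, examine f(-x) = x^4 + 2x^3 - 8x^2 + 6x - 8:
Signs of coefficients: +, +, -, +, -
Number of sign changes: 3
Possible negative real roots: 3, 1

Positive roots: 1; Negative roots: 3 or 1


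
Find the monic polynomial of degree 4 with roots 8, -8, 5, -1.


A monic polynomial with roots 8, -8, 5, -1 is:
p(x) = (x - 8)(x + 8)(x - 5)(x + 1)
After multiplying by (x - 8): x - 8
After multiplying by (x + 8): x^2 - 64
After multiplying by (x - 5): x^3 - 5x^2 - 64x + 320
After multiplying by (x + 1): x^4 - 4x^3 - 69x^2 + 256x + 320

x^4 - 4x^3 - 69x^2 + 256x + 320


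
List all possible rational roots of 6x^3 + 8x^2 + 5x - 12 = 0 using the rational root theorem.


Rational root theorem: possible roots are ±p/q where:
  p divides the constant term (-12): p ∈ {1, 2, 3, 4, 6, 12}
  q divides the leading coefficient (6): q ∈ {1, 2, 3, 6}

All possible rational roots: -12, -6, -4, -3, -2, -3/2, -4/3, -1, -2/3, -1/2, -1/3, -1/6, 1/6, 1/3, 1/2, 2/3, 1, 4/3, 3/2, 2, 3, 4, 6, 12

-12, -6, -4, -3, -2, -3/2, -4/3, -1, -2/3, -1/2, -1/3, -1/6, 1/6, 1/3, 1/2, 2/3, 1, 4/3, 3/2, 2, 3, 4, 6, 12


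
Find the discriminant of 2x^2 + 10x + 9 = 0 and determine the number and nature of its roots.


For ax^2 + bx + c = 0, discriminant D = b^2 - 4ac
Here a = 2, b = 10, c = 9
D = (10)^2 - 4(2)(9) = 100 - 72 = 28

D = 28 > 0 but not a perfect square
The equation has 2 distinct real irrational roots.

Discriminant = 28, 2 distinct real irrational roots


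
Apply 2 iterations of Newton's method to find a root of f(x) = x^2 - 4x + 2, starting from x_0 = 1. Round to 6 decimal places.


Newton's method: x_(n+1) = x_n - f(x_n)/f'(x_n)
f(x) = x^2 - 4x + 2
f'(x) = 2x - 4

Iteration 1:
  f(1.000000) = -1.000000
  f'(1.000000) = -2.000000
  x_1 = 1.000000 - (-1.000000)/(-2.000000) = 0.500000

Iteration 2:
  f(0.500000) = 0.250000
  f'(0.500000) = -3.000000
  x_2 = 0.500000 - (0.250000)/(-3.000000) = 0.583333

x_2 = 0.583333


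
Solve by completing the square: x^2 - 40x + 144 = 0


Start: x^2 - 40x + 144 = 0
Move constant: x^2 - 40x = -144
Half of -40 is -20, squared is 400
Add 400 to both sides: x^2 - 40x + 400 = 256
(x - 20)^2 = 256
x - 20 = ±16
x = 20 + 16 = 36 or x = 20 - 16 = 4

x = 4, x = 36


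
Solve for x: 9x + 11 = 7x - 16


Starting with: 9x + 11 = 7x - 16
Move all x terms to left: (9 - 7)x = -16 - 11
Simplify: 2x = -27
Divide both sides by 2: x = -27/2

x = -27/2


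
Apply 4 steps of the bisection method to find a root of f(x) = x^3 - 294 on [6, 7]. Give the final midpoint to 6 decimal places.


f(x) = x^3 - 294
f(6) = -78 < 0
f(7) = 49 > 0

Step 1: midpoint = (6.000000 + 7.000000)/2 = 6.500000
  f(6.500000) = -19.375000
  f(mid) < 0, so root is in [6.500000, 7.000000]

Step 2: midpoint = (6.500000 + 7.000000)/2 = 6.750000
  f(6.750000) = 13.546875
  f(mid) > 0, so root is in [6.500000, 6.750000]

Step 3: midpoint = (6.500000 + 6.750000)/2 = 6.625000
  f(6.625000) = -3.224609
  f(mid) < 0, so root is in [6.625000, 6.750000]

Step 4: midpoint = (6.625000 + 6.750000)/2 = 6.687500
  f(6.687500) = 5.082764
  f(mid) > 0, so root is in [6.625000, 6.687500]

midpoint = 6.687500
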